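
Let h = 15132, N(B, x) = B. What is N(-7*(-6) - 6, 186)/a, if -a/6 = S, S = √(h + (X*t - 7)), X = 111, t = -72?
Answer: -6*√7133/7133 ≈ -0.071042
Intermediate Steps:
S = √7133 (S = √(15132 + (111*(-72) - 7)) = √(15132 + (-7992 - 7)) = √(15132 - 7999) = √7133 ≈ 84.457)
a = -6*√7133 ≈ -506.74
N(-7*(-6) - 6, 186)/a = (-7*(-6) - 6)/((-6*√7133)) = (42 - 6)*(-√7133/42798) = 36*(-√7133/42798) = -6*√7133/7133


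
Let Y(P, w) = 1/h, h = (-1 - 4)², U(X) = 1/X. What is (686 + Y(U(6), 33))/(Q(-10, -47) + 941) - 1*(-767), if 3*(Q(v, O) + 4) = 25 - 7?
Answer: 18099176/23575 ≈ 767.73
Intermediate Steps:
h = 25 (h = (-5)² = 25)
Q(v, O) = 2 (Q(v, O) = -4 + (25 - 7)/3 = -4 + (⅓)*18 = -4 + 6 = 2)
Y(P, w) = 1/25
(686 + Y(U(6), 33))/(Q(-10, -47) + 941) - 1*(-767) = (686 + 1/25)/(2 + 941) - 1*(-767) = (17151/25)/943 + 767 = (17151/25)*(1/943) + 767 = 17151/23575 + 767 = 18099176/23575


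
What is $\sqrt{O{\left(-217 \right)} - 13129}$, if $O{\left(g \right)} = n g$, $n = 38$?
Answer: $15 i \sqrt{95} \approx 146.2 i$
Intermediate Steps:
$O{\left(g \right)} = 38 g$
$\sqrt{O{\left(-217 \right)} - 13129} = \sqrt{38 \left(-217\right) - 13129} = \sqrt{-8246 - 13129} = \sqrt{-21375} = 15 i \sqrt{95}$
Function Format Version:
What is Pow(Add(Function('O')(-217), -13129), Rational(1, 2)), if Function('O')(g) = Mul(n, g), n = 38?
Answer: Mul(15, I, Pow(95, Rational(1, 2))) ≈ Mul(146.20, I)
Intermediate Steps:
Function('O')(g) = Mul(38, g)
Pow(Add(Function('O')(-217), -13129), Rational(1, 2)) = Pow(Add(Mul(38, -217), -13129), Rational(1, 2)) = Pow(Add(-8246, -13129), Rational(1, 2)) = Pow(-21375, Rational(1, 2)) = Mul(15, I, Pow(95, Rational(1, 2)))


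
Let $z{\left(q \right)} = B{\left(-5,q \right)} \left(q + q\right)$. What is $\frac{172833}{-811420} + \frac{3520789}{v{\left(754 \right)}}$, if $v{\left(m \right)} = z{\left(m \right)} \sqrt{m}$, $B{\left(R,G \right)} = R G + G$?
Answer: $- \frac{172833}{811420} - \frac{3520789 \sqrt{754}}{3429288512} \approx -0.24119$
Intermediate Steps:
$B{\left(R,G \right)} = G + G R$ ($B{\left(R,G \right)} = G R + G = G + G R$)
$z{\left(q \right)} = - 8 q^{2}$ ($z{\left(q \right)} = q \left(1 - 5\right) \left(q + q\right) = q \left(-4\right) 2 q = - 4 q 2 q = - 8 q^{2}$)
$v{\left(m \right)} = - 8 m^{\frac{5}{2}}$ ($v{\left(m \right)} = - 8 m^{2} \sqrt{m} = - 8 m^{\frac{5}{2}}$)
$\frac{172833}{-811420} + \frac{3520789}{v{\left(754 \right)}} = \frac{172833}{-811420} + \frac{3520789}{\left(-8\right) 754^{\frac{5}{2}}} = 172833 \left(- \frac{1}{811420}\right) + \frac{3520789}{\left(-8\right) 568516 \sqrt{754}} = - \frac{172833}{811420} + \frac{3520789}{\left(-4548128\right) \sqrt{754}} = - \frac{172833}{811420} + 3520789 \left(- \frac{\sqrt{754}}{3429288512}\right) = - \frac{172833}{811420} - \frac{3520789 \sqrt{754}}{3429288512}$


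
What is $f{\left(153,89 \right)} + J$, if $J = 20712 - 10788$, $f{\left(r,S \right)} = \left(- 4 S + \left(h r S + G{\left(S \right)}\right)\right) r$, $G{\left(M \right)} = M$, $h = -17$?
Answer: $-35448744$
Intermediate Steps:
$f{\left(r,S \right)} = r \left(- 3 S - 17 S r\right)$ ($f{\left(r,S \right)} = \left(- 4 S + \left(- 17 r S + S\right)\right) r = \left(- 4 S - \left(- S + 17 S r\right)\right) r = \left(- 3 S - 17 S r\right) r = r \left(- 3 S - 17 S r\right)$)
$J = 9924$
$f{\left(153,89 \right)} + J = 89 \cdot 153 \left(-3 - 2601\right) + 9924 = 89 \cdot 153 \left(-2604\right) + 9924 = -35458668 + 9924 = -35448744$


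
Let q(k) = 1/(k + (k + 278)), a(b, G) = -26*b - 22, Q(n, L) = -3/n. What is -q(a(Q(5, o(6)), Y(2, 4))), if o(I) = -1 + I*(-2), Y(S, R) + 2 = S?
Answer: -5/1326 ≈ -0.0037707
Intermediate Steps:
Y(S, R) = -2 + S
o(I) = -1 - 2*I
a(b, G) = -22 - 26*b
q(k) = 1/(278 + 2*k) (q(k) = 1/(k + (278 + k)) = 1/(278 + 2*k))
-q(a(Q(5, o(6)), Y(2, 4))) = -1/(2*(139 + (-22 - (-78)/5))) = -1/(2*(139 + (-22 - 26*(-3/5)))) = -1/(2*(139 + (-22 + 78/5))) = -1/(2*(139 - 32/5)) = -1/(2*663/5) = -5/(2*663) = -1*5/1326 = -5/1326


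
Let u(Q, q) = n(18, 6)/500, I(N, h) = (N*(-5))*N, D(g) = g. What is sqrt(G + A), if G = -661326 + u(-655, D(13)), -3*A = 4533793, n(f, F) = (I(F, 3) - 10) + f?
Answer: 4*I*sqrt(763801410)/75 ≈ 1474.0*I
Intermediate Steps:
I(N, h) = -5*N**2 (I(N, h) = (-5*N)*N = -5*N**2)
n(f, F) = -10 + f - 5*F**2 (n(f, F) = (-5*F**2 - 10) + f = (-10 - 5*F**2) + f = -10 + f - 5*F**2)
u(Q, q) = -43/125 (u(Q, q) = (-10 + 18 - 5*6**2)/500 = (-10 + 18 - 5*36)*(1/500) = (-10 + 18 - 180)*(1/500) = -172*1/500 = -43/125)
A = -4533793/3 (A = -1/3*4533793 = -4533793/3 ≈ -1.5113e+6)
G = -82665793/125 (G = -661326 - 43/125 = -82665793/125 ≈ -6.6133e+5)
sqrt(G + A) = sqrt(-82665793/125 - 4533793/3) = sqrt(-814721504/375) = 4*I*sqrt(763801410)/75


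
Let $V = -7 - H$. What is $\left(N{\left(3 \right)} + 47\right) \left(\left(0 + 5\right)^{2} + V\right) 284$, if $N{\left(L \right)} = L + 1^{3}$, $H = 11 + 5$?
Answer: $28968$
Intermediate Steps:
$H = 16$
$N{\left(L \right)} = 1 + L$ ($N{\left(L \right)} = L + 1 = 1 + L$)
$V = -23$ ($V = -7 - 16 = -23$)
$\left(N{\left(3 \right)} + 47\right) \left(\left(0 + 5\right)^{2} + V\right) 284 = \left(\left(1 + 3\right) + 47\right) \left(\left(0 + 5\right)^{2} - 23\right) 284 = \left(4 + 47\right) \left(5^{2} - 23\right) 284 = 51 \left(25 - 23\right) 284 = 51 \cdot 2 \cdot 284 = 102 \cdot 284 = 28968$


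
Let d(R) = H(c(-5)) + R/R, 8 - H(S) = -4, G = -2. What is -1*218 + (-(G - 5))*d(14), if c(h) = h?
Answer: -127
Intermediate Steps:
H(S) = 12 (H(S) = 8 - 1*(-4) = 8 + 4 = 12)
d(R) = 13 (d(R) = 12 + R/R = 12 + 1 = 13)
-1*218 + (-(G - 5))*d(14) = -1*218 - (-2 - 5)*13 = -218 - 1*(-7)*13 = -218 + 7*13 = -218 + 91 = -127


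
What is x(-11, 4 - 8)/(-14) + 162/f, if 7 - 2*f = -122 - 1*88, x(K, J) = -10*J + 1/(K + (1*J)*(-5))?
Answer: -5359/3906 ≈ -1.3720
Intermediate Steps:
x(K, J) = 1/(K - 5*J) - 10*J (x(K, J) = -10*J + 1/(K + J*(-5)) = -10*J + 1/(K - 5*J) = 1/(K - 5*J) - 10*J)
f = 217/2 (f = 7/2 - (-122 - 1*88)/2 = 7/2 - (-122 - 88)/2 = 7/2 - ½*(-210) = 7/2 + 105 = 217/2 ≈ 108.50)
x(-11, 4 - 8)/(-14) + 162/f = ((-1 - 50*(4 - 8)² + 10*(4 - 8)*(-11))/(-1*(-11) + 5*(4 - 8)))/(-14) + 162/(217/2) = ((-1 - 50*(-4)² + 10*(-4)*(-11))/(11 + 5*(-4)))*(-1/14) + 162*(2/217) = ((-1 - 50*16 + 440)/(11 - 20))*(-1/14) + 324/217 = ((-1 - 800 + 440)/(-9))*(-1/14) + 324/217 = -⅑*(-361)*(-1/14) + 324/217 = (361/9)*(-1/14) + 324/217 = -361/126 + 324/217 = -5359/3906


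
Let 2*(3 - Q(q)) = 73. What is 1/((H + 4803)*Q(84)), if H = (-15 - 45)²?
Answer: -2/563001 ≈ -3.5524e-6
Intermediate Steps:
H = 3600 (H = (-60)² = 3600)
Q(q) = -67/2 (Q(q) = 3 - ½*73 = 3 - 73/2 = -67/2)
1/((H + 4803)*Q(84)) = 1/((3600 + 4803)*(-67/2)) = -2/67/8403 = (1/8403)*(-2/67) = -2/563001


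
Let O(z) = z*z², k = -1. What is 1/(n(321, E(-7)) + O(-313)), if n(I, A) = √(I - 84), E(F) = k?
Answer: -30664297/940299110503972 - √237/940299110503972 ≈ -3.2611e-8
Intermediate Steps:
E(F) = -1
O(z) = z³
n(I, A) = √(-84 + I)
1/(n(321, E(-7)) + O(-313)) = 1/(√(-84 + 321) + (-313)³) = 1/(√237 - 30664297) = 1/(-30664297 + √237)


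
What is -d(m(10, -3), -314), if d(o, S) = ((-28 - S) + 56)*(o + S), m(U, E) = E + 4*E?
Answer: 112518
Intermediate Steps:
m(U, E) = 5*E
d(o, S) = (28 - S)*(S + o)
-d(m(10, -3), -314) = -(-1*(-314)**2 + 28*(-314) + 28*(5*(-3)) - 1*(-314)*5*(-3)) = -(-1*98596 - 8792 + 28*(-15) - 1*(-314)*(-15)) = -(-98596 - 8792 - 420 - 4710) = -1*(-112518) = 112518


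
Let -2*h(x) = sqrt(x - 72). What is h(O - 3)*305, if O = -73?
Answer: -305*I*sqrt(37) ≈ -1855.2*I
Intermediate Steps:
h(x) = -sqrt(-72 + x)/2 (h(x) = -sqrt(x - 72)/2 = -sqrt(-72 + x)/2)
h(O - 3)*305 = -sqrt(-72 + (-73 - 3))/2*305 = -sqrt(-72 - 76)/2*305 = -I*sqrt(37)*305 = -305*I*sqrt(37)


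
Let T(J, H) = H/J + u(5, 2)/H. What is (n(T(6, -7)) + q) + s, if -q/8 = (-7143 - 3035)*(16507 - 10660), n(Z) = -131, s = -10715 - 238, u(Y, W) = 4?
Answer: 476075044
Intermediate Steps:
s = -10953
T(J, H) = 4/H + H/J (T(J, H) = H/J + 4/H = 4/H + H/J)
q = 476086128 (q = -8*(-7143 - 3035)*(16507 - 10660) = -(-81424)*5847 = -8*(-59510766) = 476086128)
(n(T(6, -7)) + q) + s = (-131 + 476086128) - 10953 = 476085997 - 10953 = 476075044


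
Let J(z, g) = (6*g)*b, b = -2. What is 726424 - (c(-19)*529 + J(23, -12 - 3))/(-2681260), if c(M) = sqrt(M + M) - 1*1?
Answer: 1947731613891/2681260 + 529*I*sqrt(38)/2681260 ≈ 7.2642e+5 + 0.0012162*I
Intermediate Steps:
J(z, g) = -12*g (J(z, g) = (6*g)*(-2) = -12*g)
c(M) = -1 + sqrt(2)*sqrt(M) (c(M) = sqrt(2*M) - 1 = sqrt(2)*sqrt(M) - 1 = -1 + sqrt(2)*sqrt(M))
726424 - (c(-19)*529 + J(23, -12 - 3))/(-2681260) = 726424 - ((-1 + sqrt(2)*sqrt(-19))*529 - 12*(-12 - 3))/(-2681260) = 726424 - ((-1 + sqrt(2)*(I*sqrt(19)))*529 - 12*(-15))*(-1)/2681260 = 726424 - ((-1 + I*sqrt(38))*529 + 180)*(-1)/2681260 = 726424 - ((-529 + 529*I*sqrt(38)) + 180)*(-1)/2681260 = 726424 - (-349 + 529*I*sqrt(38))*(-1)/2681260 = 726424 - (349/2681260 - 529*I*sqrt(38)/2681260) = 726424 + (-349/2681260 + 529*I*sqrt(38)/2681260) = 1947731613891/2681260 + 529*I*sqrt(38)/2681260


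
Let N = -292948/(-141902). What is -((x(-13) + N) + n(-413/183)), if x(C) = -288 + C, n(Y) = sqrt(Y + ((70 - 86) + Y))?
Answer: 21209777/70951 - I*sqrt(686982)/183 ≈ 298.94 - 4.5292*I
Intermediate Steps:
n(Y) = sqrt(-16 + 2*Y) (n(Y) = sqrt(Y + (-16 + Y)) = sqrt(-16 + 2*Y))
N = 146474/70951 (N = -292948*(-1/141902) = 146474/70951 ≈ 2.0644)
-((x(-13) + N) + n(-413/183)) = -(((-288 - 13) + 146474/70951) + sqrt(-16 + 2*(-413/183))) = -((-301 + 146474/70951) + sqrt(-16 + 2*(-413*1/183))) = -(-21209777/70951 + sqrt(-16 + 2*(-413/183))) = -(-21209777/70951 + sqrt(-16 - 826/183)) = -(-21209777/70951 + sqrt(-3754/183)) = -(-21209777/70951 + I*sqrt(686982)/183) = 21209777/70951 - I*sqrt(686982)/183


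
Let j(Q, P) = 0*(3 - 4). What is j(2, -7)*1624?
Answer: 0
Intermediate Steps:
j(Q, P) = 0 (j(Q, P) = 0*(-1) = 0)
j(2, -7)*1624 = 0*1624 = 0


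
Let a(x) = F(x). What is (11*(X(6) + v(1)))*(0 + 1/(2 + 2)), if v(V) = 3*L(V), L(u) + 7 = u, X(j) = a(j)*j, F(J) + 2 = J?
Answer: 33/2 ≈ 16.500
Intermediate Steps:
F(J) = -2 + J
a(x) = -2 + x
X(j) = j*(-2 + j) (X(j) = (-2 + j)*j = j*(-2 + j))
L(u) = -7 + u
v(V) = -21 + 3*V (v(V) = 3*(-7 + V) = -21 + 3*V)
(11*(X(6) + v(1)))*(0 + 1/(2 + 2)) = (11*(6*(-2 + 6) + (-21 + 3*1)))*(0 + 1/(2 + 2)) = (11*(6*4 + (-21 + 3)))*(0 + 1/4) = (11*(24 - 18))*(0 + 1/4) = (11*6)*(1/4) = 66*(1/4) = 33/2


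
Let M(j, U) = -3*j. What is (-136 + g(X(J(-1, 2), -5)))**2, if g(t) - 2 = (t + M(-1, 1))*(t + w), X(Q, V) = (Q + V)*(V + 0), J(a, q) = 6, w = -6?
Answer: 12544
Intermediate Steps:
X(Q, V) = V*(Q + V) (X(Q, V) = (Q + V)*V = V*(Q + V))
g(t) = 2 + (-6 + t)*(3 + t) (g(t) = 2 + (t - 3*(-1))*(t - 6) = 2 + (t + 3)*(-6 + t) = 2 + (3 + t)*(-6 + t) = 2 + (-6 + t)*(3 + t))
(-136 + g(X(J(-1, 2), -5)))**2 = (-136 + (-16 + (-5*(6 - 5))**2 - (-15)*(6 - 5)))**2 = (-136 + (-16 + (-5*1)**2 - (-15)))**2 = (-136 + (-16 + (-5)**2 - 3*(-5)))**2 = (-136 + (-16 + 25 + 15))**2 = (-136 + 24)**2 = (-112)**2 = 12544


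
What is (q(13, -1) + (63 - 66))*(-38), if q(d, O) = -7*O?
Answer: -152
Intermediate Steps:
(q(13, -1) + (63 - 66))*(-38) = (-7*(-1) + (63 - 66))*(-38) = (7 - 3)*(-38) = 4*(-38) = -152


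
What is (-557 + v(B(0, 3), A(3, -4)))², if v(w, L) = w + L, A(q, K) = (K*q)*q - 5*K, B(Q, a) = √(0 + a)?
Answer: (573 - √3)² ≈ 3.2635e+5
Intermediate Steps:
B(Q, a) = √a
A(q, K) = -5*K + K*q² (A(q, K) = K*q² - 5*K = -5*K + K*q²)
v(w, L) = L + w
(-557 + v(B(0, 3), A(3, -4)))² = (-557 + (-4*(-5 + 3²) + √3))² = (-557 + (-4*(-5 + 9) + √3))² = (-557 + (-4*4 + √3))² = (-557 + (-16 + √3))² = (-573 + √3)²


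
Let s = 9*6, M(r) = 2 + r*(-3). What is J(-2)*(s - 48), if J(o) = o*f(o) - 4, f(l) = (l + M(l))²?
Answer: -456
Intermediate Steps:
M(r) = 2 - 3*r
f(l) = (2 - 2*l)² (f(l) = (l + (2 - 3*l))² = (2 - 2*l)²)
s = 54
J(o) = -4 + 4*o*(-1 + o)² (J(o) = o*(4*(-1 + o)²) - 4 = 4*o*(-1 + o)² - 4 = -4 + 4*o*(-1 + o)²)
J(-2)*(s - 48) = (-4 + 4*(-2)*(-1 - 2)²)*(54 - 48) = (-4 + 4*(-2)*(-3)²)*6 = (-4 + 4*(-2)*9)*6 = (-4 - 72)*6 = -76*6 = -456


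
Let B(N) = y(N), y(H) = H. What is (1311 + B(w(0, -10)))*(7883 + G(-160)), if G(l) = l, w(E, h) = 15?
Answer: 10240698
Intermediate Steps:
B(N) = N
(1311 + B(w(0, -10)))*(7883 + G(-160)) = (1311 + 15)*(7883 - 160) = 1326*7723 = 10240698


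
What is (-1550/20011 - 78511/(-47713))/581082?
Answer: 1497128471/554808286140126 ≈ 2.6985e-6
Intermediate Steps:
(-1550/20011 - 78511/(-47713))/581082 = (-1550*1/20011 - 78511*(-1/47713))*(1/581082) = (-1550/20011 + 78511/47713)*(1/581082) = (1497128471/954784843)*(1/581082) = 1497128471/554808286140126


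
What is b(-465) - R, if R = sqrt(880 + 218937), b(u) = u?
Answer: -465 - sqrt(219817) ≈ -933.85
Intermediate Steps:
R = sqrt(219817) ≈ 468.85
b(-465) - R = -465 - sqrt(219817)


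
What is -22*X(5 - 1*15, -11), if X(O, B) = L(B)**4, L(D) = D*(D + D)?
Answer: -75454326112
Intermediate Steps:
L(D) = 2*D**2 (L(D) = D*(2*D) = 2*D**2)
X(O, B) = 16*B**8 (X(O, B) = (2*B**2)**4 = 16*B**8)
-22*X(5 - 1*15, -11) = -352*(-11)**8 = -352*214358881 = -22*3429742096 = -75454326112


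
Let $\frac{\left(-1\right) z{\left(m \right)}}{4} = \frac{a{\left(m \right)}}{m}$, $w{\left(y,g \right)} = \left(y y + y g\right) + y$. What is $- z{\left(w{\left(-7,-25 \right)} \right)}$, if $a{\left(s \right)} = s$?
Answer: $4$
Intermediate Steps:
$w{\left(y,g \right)} = y + y^{2} + g y$ ($w{\left(y,g \right)} = \left(y^{2} + g y\right) + y = y + y^{2} + g y$)
$z{\left(m \right)} = -4$ ($z{\left(m \right)} = - 4 \frac{m}{m} = \left(-4\right) 1 = -4$)
$- z{\left(w{\left(-7,-25 \right)} \right)} = \left(-1\right) \left(-4\right) = 4$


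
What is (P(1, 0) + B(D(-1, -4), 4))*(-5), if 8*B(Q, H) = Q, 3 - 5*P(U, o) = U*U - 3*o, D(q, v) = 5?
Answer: -41/8 ≈ -5.1250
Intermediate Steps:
P(U, o) = 3/5 - U**2/5 + 3*o/5 (P(U, o) = 3/5 - (U*U - 3*o)/5 = 3/5 - (U**2 - 3*o)/5 = 3/5 + (-U**2/5 + 3*o/5) = 3/5 - U**2/5 + 3*o/5)
B(Q, H) = Q/8
(P(1, 0) + B(D(-1, -4), 4))*(-5) = ((3/5 - 1/5*1**2 + (3/5)*0) + (1/8)*5)*(-5) = ((3/5 - 1/5*1 + 0) + 5/8)*(-5) = ((3/5 - 1/5 + 0) + 5/8)*(-5) = (2/5 + 5/8)*(-5) = (41/40)*(-5) = -41/8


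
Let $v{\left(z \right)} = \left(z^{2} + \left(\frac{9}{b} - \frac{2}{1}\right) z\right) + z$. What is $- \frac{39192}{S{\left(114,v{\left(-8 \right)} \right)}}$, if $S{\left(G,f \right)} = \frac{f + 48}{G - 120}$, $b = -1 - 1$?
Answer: $\frac{19596}{13} \approx 1507.4$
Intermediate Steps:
$b = -2$ ($b = -1 - 1 = -2$)
$v{\left(z \right)} = z^{2} - \frac{11 z}{2}$ ($v{\left(z \right)} = \left(z^{2} + \left(\frac{9}{-2} - \frac{2}{1}\right) z\right) + z = \left(z^{2} + \left(9 \left(- \frac{1}{2}\right) - 2\right) z\right) + z = \left(z^{2} + \left(- \frac{9}{2} - 2\right) z\right) + z = \left(z^{2} - \frac{13 z}{2}\right) + z = z^{2} - \frac{11 z}{2}$)
$S{\left(G,f \right)} = \frac{48 + f}{-120 + G}$
$- \frac{39192}{S{\left(114,v{\left(-8 \right)} \right)}} = - \frac{39192}{\frac{1}{-120 + 114} \left(48 + \frac{1}{2} \left(-8\right) \left(-11 + 2 \left(-8\right)\right)\right)} = - \frac{39192}{\frac{1}{-6} \left(48 + \frac{1}{2} \left(-8\right) \left(-11 - 16\right)\right)} = - \frac{39192}{\left(- \frac{1}{6}\right) \left(48 + \frac{1}{2} \left(-8\right) \left(-27\right)\right)} = - \frac{39192}{\left(- \frac{1}{6}\right) \left(48 + 108\right)} = - \frac{39192}{\left(- \frac{1}{6}\right) 156} = - \frac{39192}{-26} = \left(-39192\right) \left(- \frac{1}{26}\right) = \frac{19596}{13}$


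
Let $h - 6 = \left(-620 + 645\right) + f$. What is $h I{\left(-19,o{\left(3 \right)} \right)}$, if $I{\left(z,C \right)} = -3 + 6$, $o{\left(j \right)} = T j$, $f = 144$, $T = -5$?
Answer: $525$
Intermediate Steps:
$o{\left(j \right)} = - 5 j$
$I{\left(z,C \right)} = 3$
$h = 175$ ($h = 6 + \left(\left(-620 + 645\right) + 144\right) = 6 + \left(25 + 144\right) = 6 + 169 = 175$)
$h I{\left(-19,o{\left(3 \right)} \right)} = 175 \cdot 3 = 525$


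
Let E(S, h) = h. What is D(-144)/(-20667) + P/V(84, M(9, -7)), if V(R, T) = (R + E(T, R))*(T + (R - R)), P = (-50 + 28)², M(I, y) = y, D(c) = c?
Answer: -819457/2025366 ≈ -0.40460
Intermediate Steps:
P = 484 (P = (-22)² = 484)
V(R, T) = 2*R*T (V(R, T) = (R + R)*(T + (R - R)) = (2*R)*(T + 0) = (2*R)*T = 2*R*T)
D(-144)/(-20667) + P/V(84, M(9, -7)) = -144/(-20667) + 484/((2*84*(-7))) = -144*(-1/20667) + 484/(-1176) = 48/6889 + 484*(-1/1176) = 48/6889 - 121/294 = -819457/2025366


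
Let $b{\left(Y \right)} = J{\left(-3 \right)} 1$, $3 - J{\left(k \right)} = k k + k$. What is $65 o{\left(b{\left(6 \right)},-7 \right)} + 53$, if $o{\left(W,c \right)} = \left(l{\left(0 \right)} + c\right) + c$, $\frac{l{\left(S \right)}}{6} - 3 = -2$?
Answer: $-467$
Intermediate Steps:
$J{\left(k \right)} = 3 - k - k^{2}$ ($J{\left(k \right)} = 3 - \left(k k + k\right) = 3 - \left(k^{2} + k\right) = 3 - \left(k + k^{2}\right) = 3 - k - k^{2}$)
$l{\left(S \right)} = 6$ ($l{\left(S \right)} = 18 + 6 \left(-2\right) = 18 - 12 = 6$)
$b{\left(Y \right)} = -3$ ($b{\left(Y \right)} = \left(3 - -3 - \left(-3\right)^{2}\right) 1 = \left(3 + 3 - 9\right) 1 = \left(-3\right) 1 = -3$)
$o{\left(W,c \right)} = 6 + 2 c$ ($o{\left(W,c \right)} = \left(6 + c\right) + c = 6 + 2 c$)
$65 o{\left(b{\left(6 \right)},-7 \right)} + 53 = 65 \left(6 + 2 \left(-7\right)\right) + 53 = 65 \left(6 - 14\right) + 53 = 65 \left(-8\right) + 53 = -520 + 53 = -467$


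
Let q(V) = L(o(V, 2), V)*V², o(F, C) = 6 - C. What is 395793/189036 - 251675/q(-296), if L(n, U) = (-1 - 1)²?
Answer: 2531543407/1840286464 ≈ 1.3756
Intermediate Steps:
L(n, U) = 4 (L(n, U) = (-2)² = 4)
q(V) = 4*V²
395793/189036 - 251675/q(-296) = 395793/189036 - 251675/(4*(-296)²) = 395793*(1/189036) - 251675/(4*87616) = 43977/21004 - 251675/350464 = 2531543407/1840286464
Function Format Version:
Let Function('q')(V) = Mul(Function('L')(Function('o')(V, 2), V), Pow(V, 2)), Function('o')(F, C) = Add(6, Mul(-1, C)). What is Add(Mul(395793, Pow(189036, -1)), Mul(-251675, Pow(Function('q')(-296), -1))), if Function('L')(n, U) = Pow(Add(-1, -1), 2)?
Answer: Rational(2531543407, 1840286464) ≈ 1.3756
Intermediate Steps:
Function('L')(n, U) = 4 (Function('L')(n, U) = Pow(-2, 2) = 4)
Function('q')(V) = Mul(4, Pow(V, 2))
Add(Mul(395793, Pow(189036, -1)), Mul(-251675, Pow(Function('q')(-296), -1))) = Add(Mul(395793, Pow(189036, -1)), Mul(-251675, Pow(Mul(4, Pow(-296, 2)), -1))) = Add(Mul(395793, Rational(1, 189036)), Mul(-251675, Pow(Mul(4, 87616), -1))) = Add(Rational(43977, 21004), Mul(-251675, Pow(350464, -1))) = Add(Rational(43977, 21004), Mul(-251675, Rational(1, 350464))) = Add(Rational(43977, 21004), Rational(-251675, 350464)) = Rational(2531543407, 1840286464)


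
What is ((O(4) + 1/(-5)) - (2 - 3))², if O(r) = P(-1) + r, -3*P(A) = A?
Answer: 5929/225 ≈ 26.351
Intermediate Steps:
P(A) = -A/3
O(r) = ⅓ + r (O(r) = -⅓*(-1) + r = ⅓ + r)
((O(4) + 1/(-5)) - (2 - 3))² = (((⅓ + 4) + 1/(-5)) - (2 - 3))² = ((13/3 - ⅕) - 1*(-1))² = (62/15 + 1)² = (77/15)² = 5929/225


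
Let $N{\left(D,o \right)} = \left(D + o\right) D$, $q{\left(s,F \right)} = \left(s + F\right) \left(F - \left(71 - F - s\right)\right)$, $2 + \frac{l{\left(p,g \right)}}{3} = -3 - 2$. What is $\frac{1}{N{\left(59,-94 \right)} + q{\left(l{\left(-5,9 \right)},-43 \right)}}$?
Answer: $\frac{1}{9327} \approx 0.00010722$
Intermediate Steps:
$l{\left(p,g \right)} = -21$ ($l{\left(p,g \right)} = -6 + 3 \left(-3 - 2\right) = -6 + 3 \left(-5\right) = -6 - 15 = -21$)
$q{\left(s,F \right)} = \left(F + s\right) \left(-71 + s + 2 F\right)$ ($q{\left(s,F \right)} = \left(F + s\right) \left(F - \left(71 - F - s\right)\right) = \left(F + s\right) \left(F + \left(-71 + F + s\right)\right) = \left(F + s\right) \left(-71 + s + 2 F\right)$)
$N{\left(D,o \right)} = D \left(D + o\right)$
$\frac{1}{N{\left(59,-94 \right)} + q{\left(l{\left(-5,9 \right)},-43 \right)}} = \frac{1}{59 \left(59 - 94\right) + \left(\left(-21\right)^{2} - -3053 - -1491 + 2 \left(-43\right)^{2} + 3 \left(-43\right) \left(-21\right)\right)} = \frac{1}{59 \left(-35\right) + \left(441 + 3053 + 1491 + 2 \cdot 1849 + 2709\right)} = \frac{1}{-2065 + \left(441 + 3053 + 1491 + 3698 + 2709\right)} = \frac{1}{-2065 + 11392} = \frac{1}{9327}$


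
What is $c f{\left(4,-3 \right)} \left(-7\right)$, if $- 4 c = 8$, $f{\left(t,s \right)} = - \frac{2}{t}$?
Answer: $-7$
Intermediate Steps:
$c = -2$ ($c = \left(- \frac{1}{4}\right) 8 = -2$)
$c f{\left(4,-3 \right)} \left(-7\right) = - 2 \left(- \frac{2}{4}\right) \left(-7\right) = - 2 \left(\left(-2\right) \frac{1}{4}\right) \left(-7\right) = \left(-2\right) \left(- \frac{1}{2}\right) \left(-7\right) = 1 \left(-7\right) = -7$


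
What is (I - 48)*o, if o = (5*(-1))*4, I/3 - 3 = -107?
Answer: 7200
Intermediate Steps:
I = -312 (I = 9 + 3*(-107) = 9 - 321 = -312)
o = -20 (o = -5*4 = -20)
(I - 48)*o = (-312 - 48)*(-20) = -360*(-20) = 7200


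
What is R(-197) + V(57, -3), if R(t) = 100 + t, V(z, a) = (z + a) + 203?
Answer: 160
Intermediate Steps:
V(z, a) = 203 + a + z (V(z, a) = (a + z) + 203 = 203 + a + z)
R(-197) + V(57, -3) = (100 - 197) + (203 - 3 + 57) = -97 + 257 = 160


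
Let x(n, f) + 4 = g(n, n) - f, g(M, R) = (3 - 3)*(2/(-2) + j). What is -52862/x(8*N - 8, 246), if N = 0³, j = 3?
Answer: 26431/125 ≈ 211.45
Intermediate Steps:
N = 0
g(M, R) = 0 (g(M, R) = (3 - 3)*(2/(-2) + 3) = 0*(2*(-½) + 3) = 0*(-1 + 3) = 0*2 = 0)
x(n, f) = -4 - f (x(n, f) = -4 + (0 - f) = -4 - f)
-52862/x(8*N - 8, 246) = -52862/(-4 - 1*246) = -52862/(-4 - 246) = -52862/(-250) = -52862*(-1/250) = 26431/125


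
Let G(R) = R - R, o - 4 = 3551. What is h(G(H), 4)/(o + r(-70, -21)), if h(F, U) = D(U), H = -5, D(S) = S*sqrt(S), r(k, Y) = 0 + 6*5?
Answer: 8/3585 ≈ 0.0022315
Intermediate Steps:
o = 3555 (o = 4 + 3551 = 3555)
r(k, Y) = 30 (r(k, Y) = 0 + 30 = 30)
D(S) = S**(3/2)
G(R) = 0
h(F, U) = U**(3/2)
h(G(H), 4)/(o + r(-70, -21)) = 4**(3/2)/(3555 + 30) = 8/3585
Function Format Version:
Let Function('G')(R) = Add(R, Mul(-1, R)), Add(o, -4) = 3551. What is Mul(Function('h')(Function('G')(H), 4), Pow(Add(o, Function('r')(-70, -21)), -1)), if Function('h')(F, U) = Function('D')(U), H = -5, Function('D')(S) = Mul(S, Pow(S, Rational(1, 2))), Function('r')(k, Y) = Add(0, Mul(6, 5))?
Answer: Rational(8, 3585) ≈ 0.0022315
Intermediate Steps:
o = 3555 (o = Add(4, 3551) = 3555)
Function('r')(k, Y) = 30 (Function('r')(k, Y) = Add(0, 30) = 30)
Function('D')(S) = Pow(S, Rational(3, 2))
Function('G')(R) = 0
Function('h')(F, U) = Pow(U, Rational(3, 2))
Mul(Function('h')(Function('G')(H), 4), Pow(Add(o, Function('r')(-70, -21)), -1)) = Mul(Pow(4, Rational(3, 2)), Pow(Add(3555, 30), -1)) = Mul(8, Pow(3585, -1)) = Mul(8, Rational(1, 3585)) = Rational(8, 3585)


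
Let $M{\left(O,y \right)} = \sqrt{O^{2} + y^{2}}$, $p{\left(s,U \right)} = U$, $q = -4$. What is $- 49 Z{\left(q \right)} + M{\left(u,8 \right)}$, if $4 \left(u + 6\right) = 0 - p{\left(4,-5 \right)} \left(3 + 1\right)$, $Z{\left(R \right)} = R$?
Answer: $196 + \sqrt{65} \approx 204.06$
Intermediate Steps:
$u = -1$ ($u = -6 + \frac{0 - - 5 \left(3 + 1\right)}{4} = -6 + \frac{0 - \left(-5\right) 4}{4} = -6 + \frac{0 - -20}{4} = -6 + \frac{0 + 20}{4} = -6 + \frac{1}{4} \cdot 20 = -6 + 5 = -1$)
$- 49 Z{\left(q \right)} + M{\left(u,8 \right)} = \left(-49\right) \left(-4\right) + \sqrt{\left(-1\right)^{2} + 8^{2}} = 196 + \sqrt{1 + 64} = 196 + \sqrt{65}$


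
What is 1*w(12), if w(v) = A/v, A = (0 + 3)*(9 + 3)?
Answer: 3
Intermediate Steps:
A = 36 (A = 3*12 = 36)
w(v) = 36/v
1*w(12) = 1*(36/12) = 1*(36*(1/12)) = 1*3 = 3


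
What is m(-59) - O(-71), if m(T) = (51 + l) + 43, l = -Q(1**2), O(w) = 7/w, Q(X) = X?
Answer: 6610/71 ≈ 93.099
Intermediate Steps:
l = -1 (l = -1*1**2 = -1*1 = -1)
m(T) = 93 (m(T) = (51 - 1) + 43 = 50 + 43 = 93)
m(-59) - O(-71) = 93 - 7/(-71) = 93 - 7*(-1)/71 = 93 - 1*(-7/71) = 93 + 7/71 = 6610/71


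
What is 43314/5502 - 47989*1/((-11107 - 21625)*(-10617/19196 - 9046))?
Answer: 1465468505924322/186156293819909 ≈ 7.8722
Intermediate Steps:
43314/5502 - 47989*1/((-11107 - 21625)*(-10617/19196 - 9046)) = 43314*(1/5502) - 47989*(-1/(32732*(-10617*1/19196 - 9046))) = 7219/917 - 47989*(-1/(32732*(-10617/19196 - 9046))) = 7219/917 - 47989/((-32732*(-173657633/19196))) = 7219/917 - 47989/1421040410839/4799 = 7219/917 - 47989*4799/1421040410839 = 7219/917 - 230299211/1421040410839 = 1465468505924322/186156293819909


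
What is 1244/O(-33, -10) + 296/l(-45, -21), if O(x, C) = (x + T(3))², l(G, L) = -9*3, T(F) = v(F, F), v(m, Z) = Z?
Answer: -6467/675 ≈ -9.5807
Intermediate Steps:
T(F) = F
l(G, L) = -27
O(x, C) = (3 + x)² (O(x, C) = (x + 3)² = (3 + x)²)
1244/O(-33, -10) + 296/l(-45, -21) = 1244/((3 - 33)²) + 296/(-27) = 1244/((-30)²) + 296*(-1/27) = 1244/900 - 296/27 = 1244*(1/900) - 296/27 = 311/225 - 296/27 = -6467/675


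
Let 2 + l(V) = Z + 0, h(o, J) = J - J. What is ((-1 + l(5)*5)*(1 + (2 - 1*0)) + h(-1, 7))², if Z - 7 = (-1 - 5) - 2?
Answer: 2304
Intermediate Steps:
h(o, J) = 0
Z = -1 (Z = 7 + ((-1 - 5) - 2) = 7 + (-6 - 2) = 7 - 8 = -1)
l(V) = -3 (l(V) = -2 + (-1 + 0) = -2 - 1 = -3)
((-1 + l(5)*5)*(1 + (2 - 1*0)) + h(-1, 7))² = ((-1 - 3*5)*(1 + (2 - 1*0)) + 0)² = ((-1 - 15)*(1 + (2 + 0)) + 0)² = (-16*(1 + 2) + 0)² = (-16*3 + 0)² = (-48 + 0)² = (-48)² = 2304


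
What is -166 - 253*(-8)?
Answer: 1858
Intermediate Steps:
-166 - 253*(-8) = -166 + 2024 = 1858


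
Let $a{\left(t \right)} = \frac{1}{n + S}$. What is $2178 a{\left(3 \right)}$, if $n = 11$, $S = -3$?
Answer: $\frac{1089}{4} \approx 272.25$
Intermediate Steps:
$a{\left(t \right)} = \frac{1}{8}$ ($a{\left(t \right)} = \frac{1}{11 - 3} = \frac{1}{8}$)
$2178 a{\left(3 \right)} = 2178 \cdot \frac{1}{8} = \frac{1089}{4}$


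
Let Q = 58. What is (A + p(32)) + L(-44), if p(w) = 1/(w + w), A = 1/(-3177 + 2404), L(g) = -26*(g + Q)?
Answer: -18007099/49472 ≈ -363.99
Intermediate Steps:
L(g) = -1508 - 26*g (L(g) = -26*(g + 58) = -26*(58 + g) = -(1508 + 26*g) = -1508 - 26*g)
A = -1/773 (A = 1/(-773) = -1/773 ≈ -0.0012937)
p(w) = 1/(2*w)
(A + p(32)) + L(-44) = (-1/773 + (1/2)/32) + (-1508 - 26*(-44)) = (-1/773 + (1/2)*(1/32)) + (-1508 + 1144) = (-1/773 + 1/64) - 364 = 709/49472 - 364 = -18007099/49472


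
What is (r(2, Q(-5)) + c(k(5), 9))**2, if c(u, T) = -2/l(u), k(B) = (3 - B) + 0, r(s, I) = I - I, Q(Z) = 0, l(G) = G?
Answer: 1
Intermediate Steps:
r(s, I) = 0
k(B) = 3 - B
c(u, T) = -2/u
(r(2, Q(-5)) + c(k(5), 9))**2 = (0 - 2/(3 - 1*5))**2 = (0 - 2/(3 - 5))**2 = (0 - 2/(-2))**2 = (0 - 2*(-1/2))**2 = (0 + 1)**2 = 1**2 = 1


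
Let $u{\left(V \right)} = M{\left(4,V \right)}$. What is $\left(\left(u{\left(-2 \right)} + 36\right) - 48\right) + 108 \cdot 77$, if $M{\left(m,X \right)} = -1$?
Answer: $8303$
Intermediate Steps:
$u{\left(V \right)} = -1$
$\left(\left(u{\left(-2 \right)} + 36\right) - 48\right) + 108 \cdot 77 = \left(\left(-1 + 36\right) - 48\right) + 108 \cdot 77 = \left(35 - 48\right) + 8316 = -13 + 8316 = 8303$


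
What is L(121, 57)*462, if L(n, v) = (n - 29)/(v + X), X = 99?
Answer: 3542/13 ≈ 272.46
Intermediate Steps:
L(n, v) = (-29 + n)/(99 + v) (L(n, v) = (n - 29)/(v + 99) = (-29 + n)/(99 + v))
L(121, 57)*462 = ((-29 + 121)/(99 + 57))*462 = (92/156)*462 = ((1/156)*92)*462 = (23/39)*462 = 3542/13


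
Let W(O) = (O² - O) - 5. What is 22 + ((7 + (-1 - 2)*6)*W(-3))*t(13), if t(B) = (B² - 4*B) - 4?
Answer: -8679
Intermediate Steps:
W(O) = -5 + O² - O
t(B) = -4 + B² - 4*B
22 + ((7 + (-1 - 2)*6)*W(-3))*t(13) = 22 + ((7 + (-1 - 2)*6)*(-5 + (-3)² - 1*(-3)))*(-4 + 13² - 4*13) = 22 + ((7 - 3*6)*(-5 + 9 + 3))*(-4 + 169 - 52) = 22 + ((7 - 18)*7)*113 = 22 - 11*7*113 = 22 - 77*113 = 22 - 8701 = -8679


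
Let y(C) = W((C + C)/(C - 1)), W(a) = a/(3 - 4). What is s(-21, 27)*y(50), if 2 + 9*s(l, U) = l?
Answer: 2300/441 ≈ 5.2154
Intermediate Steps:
s(l, U) = -2/9 + l/9
W(a) = -a (W(a) = a/(-1) = -a)
y(C) = -2*C/(-1 + C) (y(C) = -(C + C)/(C - 1) = -2*C/(-1 + C))
s(-21, 27)*y(50) = (-2/9 + (⅑)*(-21))*(-2*50/(-1 + 50)) = (-2/9 - 7/3)*(-2*50/49) = -(-46)*50/(9*49) = -23/9*(-100/49) = 2300/441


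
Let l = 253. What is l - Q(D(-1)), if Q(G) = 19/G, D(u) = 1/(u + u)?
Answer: 291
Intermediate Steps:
D(u) = 1/(2*u)
l - Q(D(-1)) = 253 - 19/((½)/(-1)) = 253 - 19/((½)*(-1)) = 253 - 19/(-½) = 253 - 19*(-2) = 253 - 1*(-38) = 253 + 38 = 291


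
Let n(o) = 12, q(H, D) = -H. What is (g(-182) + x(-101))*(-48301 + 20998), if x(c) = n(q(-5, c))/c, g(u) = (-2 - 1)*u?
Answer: -1505323602/101 ≈ -1.4904e+7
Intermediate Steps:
g(u) = -3*u
x(c) = 12/c
(g(-182) + x(-101))*(-48301 + 20998) = (-3*(-182) + 12/(-101))*(-48301 + 20998) = (546 + 12*(-1/101))*(-27303) = (546 - 12/101)*(-27303) = (55134/101)*(-27303) = -1505323602/101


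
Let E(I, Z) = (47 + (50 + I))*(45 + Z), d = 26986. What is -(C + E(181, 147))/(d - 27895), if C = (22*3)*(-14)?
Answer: 5828/101 ≈ 57.703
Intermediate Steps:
E(I, Z) = (45 + Z)*(97 + I) (E(I, Z) = (97 + I)*(45 + Z) = (45 + Z)*(97 + I))
C = -924 (C = 66*(-14) = -924)
-(C + E(181, 147))/(d - 27895) = -(-924 + (4365 + 45*181 + 97*147 + 181*147))/(26986 - 27895) = -(-924 + (4365 + 8145 + 14259 + 26607))/(-909) = -(-924 + 53376)*(-1)/909 = -52452*(-1)/909 = -1*(-5828/101) = 5828/101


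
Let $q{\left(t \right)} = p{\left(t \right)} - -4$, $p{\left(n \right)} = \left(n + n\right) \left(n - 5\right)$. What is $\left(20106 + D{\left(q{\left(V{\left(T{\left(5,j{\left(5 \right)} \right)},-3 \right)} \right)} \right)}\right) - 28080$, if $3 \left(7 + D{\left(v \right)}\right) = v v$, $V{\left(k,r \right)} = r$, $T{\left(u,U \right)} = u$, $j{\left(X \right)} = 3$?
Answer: $- \frac{21239}{3} \approx -7079.7$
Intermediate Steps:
$p{\left(n \right)} = 2 n \left(-5 + n\right)$
$q{\left(t \right)} = 4 + 2 t \left(-5 + t\right)$ ($q{\left(t \right)} = 2 t \left(-5 + t\right) - -4 = 2 t \left(-5 + t\right) + 4 = 4 + 2 t \left(-5 + t\right)$)
$D{\left(v \right)} = -7 + \frac{v^{2}}{3}$ ($D{\left(v \right)} = -7 + \frac{v v}{3} = -7 + \frac{v^{2}}{3}$)
$\left(20106 + D{\left(q{\left(V{\left(T{\left(5,j{\left(5 \right)} \right)},-3 \right)} \right)} \right)}\right) - 28080 = \left(20106 - \left(7 - \frac{\left(4 + 2 \left(-3\right) \left(-5 - 3\right)\right)^{2}}{3}\right)\right) - 28080 = \left(20106 - \left(7 - \frac{\left(4 + 2 \left(-3\right) \left(-8\right)\right)^{2}}{3}\right)\right) - 28080 = \left(20106 - \left(7 - \frac{\left(4 + 48\right)^{2}}{3}\right)\right) - 28080 = \left(20106 - \left(7 - \frac{52^{2}}{3}\right)\right) - 28080 = \left(20106 + \left(-7 + \frac{1}{3} \cdot 2704\right)\right) - 28080 = \left(20106 + \left(-7 + \frac{2704}{3}\right)\right) - 28080 = \left(20106 + \frac{2683}{3}\right) - 28080 = \frac{63001}{3} - 28080 = - \frac{21239}{3}$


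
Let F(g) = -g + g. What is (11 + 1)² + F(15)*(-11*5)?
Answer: 144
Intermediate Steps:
F(g) = 0
(11 + 1)² + F(15)*(-11*5) = (11 + 1)² + 0*(-11*5) = 12² + 0*(-55) = 144 + 0 = 144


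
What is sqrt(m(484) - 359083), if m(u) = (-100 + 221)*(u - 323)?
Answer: I*sqrt(339602) ≈ 582.75*I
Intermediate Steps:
m(u) = -39083 + 121*u (m(u) = 121*(-323 + u) = -39083 + 121*u)
sqrt(m(484) - 359083) = sqrt((-39083 + 121*484) - 359083) = sqrt((-39083 + 58564) - 359083) = sqrt(19481 - 359083) = sqrt(-339602) = I*sqrt(339602)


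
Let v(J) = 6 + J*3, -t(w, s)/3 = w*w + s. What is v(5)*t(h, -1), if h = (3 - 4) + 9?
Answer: -3969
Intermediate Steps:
h = 8 (h = -1 + 9 = 8)
t(w, s) = -3*s - 3*w² (t(w, s) = -3*(w*w + s) = -3*(w² + s) = -3*(s + w²) = -3*s - 3*w²)
v(J) = 6 + 3*J
v(5)*t(h, -1) = (6 + 3*5)*(-3*(-1) - 3*8²) = (6 + 15)*(3 - 3*64) = 21*(3 - 192) = 21*(-189) = -3969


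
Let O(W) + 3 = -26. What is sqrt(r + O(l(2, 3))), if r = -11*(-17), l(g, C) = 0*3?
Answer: sqrt(158) ≈ 12.570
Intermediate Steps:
l(g, C) = 0
O(W) = -29 (O(W) = -3 - 26 = -29)
r = 187
sqrt(r + O(l(2, 3))) = sqrt(187 - 29) = sqrt(158)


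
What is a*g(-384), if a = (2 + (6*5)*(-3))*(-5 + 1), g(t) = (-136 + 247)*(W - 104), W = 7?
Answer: -3789984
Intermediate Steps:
g(t) = -10767 (g(t) = (-136 + 247)*(7 - 104) = 111*(-97) = -10767)
a = 352 (a = (2 + 30*(-3))*(-4) = (2 - 90)*(-4) = -88*(-4) = 352)
a*g(-384) = 352*(-10767) = -3789984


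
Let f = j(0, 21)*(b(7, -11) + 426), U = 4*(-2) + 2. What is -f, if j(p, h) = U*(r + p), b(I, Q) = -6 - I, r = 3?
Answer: 7434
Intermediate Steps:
U = -6 (U = -8 + 2 = -6)
j(p, h) = -18 - 6*p (j(p, h) = -6*(3 + p) = -18 - 6*p)
f = -7434 (f = (-18 - 6*0)*((-6 - 1*7) + 426) = (-18 + 0)*((-6 - 7) + 426) = -18*(-13 + 426) = -18*413 = -7434)
-f = -1*(-7434) = 7434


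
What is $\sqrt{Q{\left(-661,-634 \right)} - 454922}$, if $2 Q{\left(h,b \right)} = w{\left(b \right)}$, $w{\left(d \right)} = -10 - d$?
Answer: $13 i \sqrt{2690} \approx 674.25 i$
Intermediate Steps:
$Q{\left(h,b \right)} = -5 - \frac{b}{2}$ ($Q{\left(h,b \right)} = \frac{-10 - b}{2} = -5 - \frac{b}{2}$)
$\sqrt{Q{\left(-661,-634 \right)} - 454922} = \sqrt{\left(-5 - -317\right) - 454922} = \sqrt{\left(-5 + 317\right) - 454922} = \sqrt{312 - 454922} = \sqrt{-454610} = 13 i \sqrt{2690}$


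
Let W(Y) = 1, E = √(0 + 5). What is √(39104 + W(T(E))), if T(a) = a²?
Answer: 3*√4345 ≈ 197.75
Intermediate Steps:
E = √5 ≈ 2.2361
√(39104 + W(T(E))) = √(39104 + 1) = √39105 = 3*√4345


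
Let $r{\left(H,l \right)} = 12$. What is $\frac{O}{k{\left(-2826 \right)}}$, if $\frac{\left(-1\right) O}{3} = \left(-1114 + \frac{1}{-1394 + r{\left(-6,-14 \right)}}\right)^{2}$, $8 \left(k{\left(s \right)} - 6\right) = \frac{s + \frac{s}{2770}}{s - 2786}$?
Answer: $- \frac{36845500763938161240}{60003633953341} \approx -6.1405 \cdot 10^{5}$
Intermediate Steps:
$k{\left(s \right)} = 6 + \frac{2771 s}{22160 \left(-2786 + s\right)}$ ($k{\left(s \right)} = 6 + \frac{\left(s + \frac{s}{2770}\right) \frac{1}{s - 2786}}{8} = 6 + \frac{\left(s + s \frac{1}{2770}\right) \frac{1}{-2786 + s}}{8} = 6 + \frac{\left(s + \frac{s}{2770}\right) \frac{1}{-2786 + s}}{8} = 6 + \frac{\frac{2771 s}{2770} \frac{1}{-2786 + s}}{8} = 6 + \frac{\frac{2771}{2770} s \frac{1}{-2786 + s}}{8} = 6 + \frac{2771 s}{22160 \left(-2786 + s\right)}$)
$O = - \frac{7110633370203}{1909924}$ ($O = - 3 \left(-1114 + \frac{1}{-1394 + 12}\right)^{2} = - 3 \left(-1114 + \frac{1}{-1382}\right)^{2} = - 3 \left(-1114 - \frac{1}{1382}\right)^{2} = - 3 \left(- \frac{1539549}{1382}\right)^{2} = \left(-3\right) \frac{2370211123401}{1909924} = - \frac{7110633370203}{1909924} \approx -3.723 \cdot 10^{6}$)
$\frac{O}{k{\left(-2826 \right)}} = - \frac{7110633370203}{1909924 \frac{-370426560 + 135731 \left(-2826\right)}{22160 \left(-2786 - 2826\right)}} = - \frac{7110633370203}{1909924 \frac{-370426560 - 383575806}{22160 \left(-5612\right)}} = - \frac{7110633370203}{1909924 \cdot \frac{1}{22160} \left(- \frac{1}{5612}\right) \left(-754002366\right)} = - \frac{7110633370203}{1909924 \cdot \frac{377001183}{62180960}} = \left(- \frac{7110633370203}{1909924}\right) \frac{62180960}{377001183} = - \frac{36845500763938161240}{60003633953341}$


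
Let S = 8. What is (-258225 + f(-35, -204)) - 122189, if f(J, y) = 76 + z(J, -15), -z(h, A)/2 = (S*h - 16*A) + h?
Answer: -380188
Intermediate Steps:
z(h, A) = -18*h + 32*A (z(h, A) = -2*((8*h - 16*A) + h) = -2*((-16*A + 8*h) + h) = -2*(-16*A + 9*h) = -18*h + 32*A)
f(J, y) = -404 - 18*J (f(J, y) = 76 + (-18*J + 32*(-15)) = 76 + (-18*J - 480) = 76 + (-480 - 18*J) = -404 - 18*J)
(-258225 + f(-35, -204)) - 122189 = (-258225 + (-404 - 18*(-35))) - 122189 = (-258225 + (-404 + 630)) - 122189 = (-258225 + 226) - 122189 = -257999 - 122189 = -380188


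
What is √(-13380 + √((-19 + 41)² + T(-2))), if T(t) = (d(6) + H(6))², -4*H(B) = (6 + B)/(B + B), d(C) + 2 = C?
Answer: √(-53520 + √7969)/2 ≈ 115.58*I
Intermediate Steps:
d(C) = -2 + C
H(B) = -(6 + B)/(8*B) (H(B) = -(6 + B)/(4*(B + B)) = -(6 + B)/(4*(2*B)) = -(6 + B)*1/(2*B)/4 = -(6 + B)/(8*B))
T(t) = 225/16 (T(t) = ((-2 + 6) + (⅛)*(-6 - 1*6)/6)² = (4 + (⅛)*(⅙)*(-6 - 6))² = (4 + (⅛)*(⅙)*(-12))² = (4 - ¼)² = (15/4)² = 225/16)
√(-13380 + √((-19 + 41)² + T(-2))) = √(-13380 + √((-19 + 41)² + 225/16)) = √(-13380 + √(22² + 225/16)) = √(-13380 + √(484 + 225/16)) = √(-13380 + √(7969/16)) = √(-13380 + √7969/4)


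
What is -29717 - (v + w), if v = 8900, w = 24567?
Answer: -63184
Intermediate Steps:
-29717 - (v + w) = -29717 - (8900 + 24567) = -29717 - 1*33467 = -29717 - 33467 = -63184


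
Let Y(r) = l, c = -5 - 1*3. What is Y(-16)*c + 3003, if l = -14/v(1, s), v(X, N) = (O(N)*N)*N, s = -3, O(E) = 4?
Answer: 27055/9 ≈ 3006.1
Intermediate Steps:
c = -8 (c = -5 - 3 = -8)
v(X, N) = 4*N**2 (v(X, N) = (4*N)*N = 4*N**2)
l = -7/18 (l = -14/(4*(-3)**2) = -14/(4*9) = -14/36 = -14*1/36 = -7/18 ≈ -0.38889)
Y(r) = -7/18
Y(-16)*c + 3003 = -7/18*(-8) + 3003 = 28/9 + 3003 = 27055/9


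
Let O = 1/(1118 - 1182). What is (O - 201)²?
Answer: 165508225/4096 ≈ 40407.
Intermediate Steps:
O = -1/64 (O = 1/(-64) = -1/64 ≈ -0.015625)
(O - 201)² = (-1/64 - 201)² = (-12865/64)² = 165508225/4096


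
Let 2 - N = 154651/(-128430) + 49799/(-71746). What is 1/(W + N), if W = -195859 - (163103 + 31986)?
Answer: -2303584695/900572849352416 ≈ -2.5579e-6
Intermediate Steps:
W = -390948 (W = -195859 - 1*195089 = -195859 - 195089 = -390948)
N = 8979988444/2303584695 (N = 2 - (154651/(-128430) + 49799/(-71746)) = 2 - (154651*(-1/128430) + 49799*(-1/71746)) = 2 - (-154651/128430 - 49799/71746) = 2 - 1*(-4372819054/2303584695) = 2 + 4372819054/2303584695 = 8979988444/2303584695 ≈ 3.8983)
1/(W + N) = 1/(-390948 + 8979988444/2303584695) = 1/(-900572849352416/2303584695) = -2303584695/900572849352416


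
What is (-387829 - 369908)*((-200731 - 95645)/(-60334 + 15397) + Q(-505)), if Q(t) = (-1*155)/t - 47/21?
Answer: -12476042714664/3530051 ≈ -3.5342e+6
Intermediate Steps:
Q(t) = -47/21 - 155/t (Q(t) = -155/t - 47*1/21 = -155/t - 47/21 = -47/21 - 155/t)
(-387829 - 369908)*((-200731 - 95645)/(-60334 + 15397) + Q(-505)) = (-387829 - 369908)*((-200731 - 95645)/(-60334 + 15397) + (-47/21 - 155/(-505))) = -757737*(-296376/(-44937) + (-47/21 - 155*(-1/505))) = -757737*(-296376*(-1/44937) + (-47/21 + 31/101)) = -757737*(98792/14979 - 4096/2121) = -757737*16464872/3530051 = -12476042714664/3530051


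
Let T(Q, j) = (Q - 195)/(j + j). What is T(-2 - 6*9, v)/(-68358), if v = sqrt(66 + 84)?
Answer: 251*sqrt(6)/4101480 ≈ 0.00014990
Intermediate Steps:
v = 5*sqrt(6) (v = sqrt(150) = 5*sqrt(6) ≈ 12.247)
T(Q, j) = (-195 + Q)/(2*j) (T(Q, j) = (-195 + Q)/((2*j)) = (-195 + Q)*(1/(2*j)) = (-195 + Q)/(2*j))
T(-2 - 6*9, v)/(-68358) = ((-195 + (-2 - 6*9))/(2*((5*sqrt(6)))))/(-68358) = ((sqrt(6)/30)*(-195 + (-2 - 54))/2)*(-1/68358) = ((sqrt(6)/30)*(-195 - 56)/2)*(-1/68358) = ((1/2)*(sqrt(6)/30)*(-251))*(-1/68358) = -251*sqrt(6)/60*(-1/68358) = 251*sqrt(6)/4101480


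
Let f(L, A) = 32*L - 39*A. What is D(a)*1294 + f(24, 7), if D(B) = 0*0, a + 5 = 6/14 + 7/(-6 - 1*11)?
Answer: 495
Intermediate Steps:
a = -593/119 (a = -5 + (6/14 + 7/(-6 - 1*11)) = -5 + (6*(1/14) + 7/(-6 - 11)) = -5 + (3/7 + 7/(-17)) = -5 + (3/7 + 7*(-1/17)) = -5 + (3/7 - 7/17) = -5 + 2/119 = -593/119 ≈ -4.9832)
f(L, A) = -39*A + 32*L
D(B) = 0
D(a)*1294 + f(24, 7) = 0*1294 + (-39*7 + 32*24) = 0 + (-273 + 768) = 0 + 495 = 495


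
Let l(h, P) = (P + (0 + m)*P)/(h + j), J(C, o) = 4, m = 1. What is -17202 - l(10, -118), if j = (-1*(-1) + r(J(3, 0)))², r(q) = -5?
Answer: -223508/13 ≈ -17193.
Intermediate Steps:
j = 16 (j = (-1*(-1) - 5)² = (1 - 5)² = (-4)² = 16)
l(h, P) = 2*P/(16 + h) (l(h, P) = (P + (0 + 1)*P)/(h + 16) = (P + 1*P)/(16 + h) = (P + P)/(16 + h) = (2*P)/(16 + h) = 2*P/(16 + h))
-17202 - l(10, -118) = -17202 - 2*(-118)/(16 + 10) = -17202 - 2*(-118)/26 = -17202 - 1*(-118/13) = -17202 + 118/13 = -223508/13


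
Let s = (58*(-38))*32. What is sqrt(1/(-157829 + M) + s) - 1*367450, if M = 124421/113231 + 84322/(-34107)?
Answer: -367450 + I*sqrt(1637723127890478129425008211790658)/152384030675432 ≈ -3.6745e+5 + 265.57*I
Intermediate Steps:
M = -5304237335/3861969717 (M = 124421*(1/113231) + 84322*(-1/34107) = 124421/113231 - 84322/34107 = -5304237335/3861969717 ≈ -1.3735)
s = -70528 (s = -2204*32 = -70528)
sqrt(1/(-157829 + M) + s) - 1*367450 = sqrt(1/(-157829 - 5304237335/3861969717) - 70528) - 1*367450 = sqrt(1/(-609536122701728/3861969717) - 70528) - 367450 = sqrt(-3861969717/609536122701728 - 70528) - 367450 = sqrt(-42989363665769442101/609536122701728) - 367450 = I*sqrt(1637723127890478129425008211790658)/152384030675432 - 367450 = -367450 + I*sqrt(1637723127890478129425008211790658)/152384030675432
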